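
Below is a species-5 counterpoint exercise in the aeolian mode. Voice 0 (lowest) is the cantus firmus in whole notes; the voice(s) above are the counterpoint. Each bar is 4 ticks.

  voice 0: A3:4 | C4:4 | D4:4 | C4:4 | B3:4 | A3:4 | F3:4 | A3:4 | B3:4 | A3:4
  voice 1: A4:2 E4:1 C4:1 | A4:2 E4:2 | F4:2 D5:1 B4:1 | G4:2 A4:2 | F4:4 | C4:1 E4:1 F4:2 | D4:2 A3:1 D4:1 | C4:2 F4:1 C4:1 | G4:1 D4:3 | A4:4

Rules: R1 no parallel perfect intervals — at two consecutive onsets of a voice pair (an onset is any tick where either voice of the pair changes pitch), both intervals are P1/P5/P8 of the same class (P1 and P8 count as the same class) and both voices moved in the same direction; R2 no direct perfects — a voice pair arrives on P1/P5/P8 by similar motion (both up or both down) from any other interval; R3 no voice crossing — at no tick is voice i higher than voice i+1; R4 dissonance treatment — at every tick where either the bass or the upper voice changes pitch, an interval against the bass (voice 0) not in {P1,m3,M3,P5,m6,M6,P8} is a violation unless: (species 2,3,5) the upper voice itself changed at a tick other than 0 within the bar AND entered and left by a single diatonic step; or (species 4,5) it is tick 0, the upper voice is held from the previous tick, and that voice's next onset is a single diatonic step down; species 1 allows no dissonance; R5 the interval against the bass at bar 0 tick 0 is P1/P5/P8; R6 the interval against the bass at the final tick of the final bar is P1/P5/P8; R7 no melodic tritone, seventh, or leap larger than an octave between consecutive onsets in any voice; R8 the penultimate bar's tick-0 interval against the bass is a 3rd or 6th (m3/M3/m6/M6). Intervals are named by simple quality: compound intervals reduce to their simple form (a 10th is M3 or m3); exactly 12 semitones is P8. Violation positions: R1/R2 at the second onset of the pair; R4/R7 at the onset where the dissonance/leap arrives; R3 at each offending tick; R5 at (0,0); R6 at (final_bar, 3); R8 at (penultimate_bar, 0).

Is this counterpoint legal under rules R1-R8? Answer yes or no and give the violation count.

No (2 violations)

bar 0: v0=A3 v1=A4 (P8)
bar 1: v0=C4 v1=A4 (M6)
bar 2: v0=D4 v1=F4 (m3)
bar 3: v0=C4 v1=G4 (P5)
bar 4: v0=B3 v1=F4 (TT)
bar 5: v0=A3 v1=C4 (m3)
bar 6: v0=F3 v1=D4 (M6)
bar 7: v0=A3 v1=C4 (m3)
bar 8: v0=B3 v1=G4 (m6)
bar 9: v0=A3 v1=A4 (P8)
  R2 @ bar3.0: D4/B4 M6 -> C4/G4 P5 similar
  R4 @ bar4.0: B3/F4 TT untreated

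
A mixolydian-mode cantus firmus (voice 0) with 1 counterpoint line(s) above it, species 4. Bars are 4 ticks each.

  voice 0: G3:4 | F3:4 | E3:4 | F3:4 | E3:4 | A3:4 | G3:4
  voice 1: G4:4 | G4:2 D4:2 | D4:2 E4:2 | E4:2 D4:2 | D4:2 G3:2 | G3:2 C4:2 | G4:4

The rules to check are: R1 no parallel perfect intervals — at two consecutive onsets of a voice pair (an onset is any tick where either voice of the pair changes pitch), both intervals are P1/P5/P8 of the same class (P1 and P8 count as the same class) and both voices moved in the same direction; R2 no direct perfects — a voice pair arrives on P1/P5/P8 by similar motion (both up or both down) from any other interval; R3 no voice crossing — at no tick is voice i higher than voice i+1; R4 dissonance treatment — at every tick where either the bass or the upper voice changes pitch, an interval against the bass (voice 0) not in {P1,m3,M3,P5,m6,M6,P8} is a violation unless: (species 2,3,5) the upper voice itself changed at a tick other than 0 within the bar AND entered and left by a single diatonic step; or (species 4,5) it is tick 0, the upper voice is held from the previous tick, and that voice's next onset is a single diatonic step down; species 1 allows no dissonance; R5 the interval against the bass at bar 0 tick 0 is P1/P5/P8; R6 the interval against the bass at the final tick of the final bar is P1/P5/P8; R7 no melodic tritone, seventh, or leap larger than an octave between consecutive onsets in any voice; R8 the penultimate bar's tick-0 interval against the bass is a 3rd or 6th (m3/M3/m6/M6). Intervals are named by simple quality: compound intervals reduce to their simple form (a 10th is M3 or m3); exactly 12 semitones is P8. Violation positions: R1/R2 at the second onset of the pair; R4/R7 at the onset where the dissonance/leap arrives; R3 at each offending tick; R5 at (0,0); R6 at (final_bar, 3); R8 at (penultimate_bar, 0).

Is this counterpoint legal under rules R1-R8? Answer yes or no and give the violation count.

No (7 violations)

bar 0: v0=G3 v1=G4 (P8)
bar 1: v0=F3 v1=G4 (M2)
bar 2: v0=E3 v1=D4 (m7)
bar 3: v0=F3 v1=E4 (M7)
bar 4: v0=E3 v1=D4 (m7)
bar 5: v0=A3 v1=G3 (M2)
bar 6: v0=G3 v1=G4 (P8)
  R4 @ bar1.0: F3/G4 M2 untreated
  R4 @ bar2.0: E3/D4 m7 untreated
  R4 @ bar4.0: E3/D4 m7 untreated
  R3 @ bar5.0: A3 above G3
  R4 @ bar5.0: A3/G3 M2 untreated
  R8 @ bar5.0: penult M2 not 3rd/6th
  R3 @ bar5.1: A3 above G3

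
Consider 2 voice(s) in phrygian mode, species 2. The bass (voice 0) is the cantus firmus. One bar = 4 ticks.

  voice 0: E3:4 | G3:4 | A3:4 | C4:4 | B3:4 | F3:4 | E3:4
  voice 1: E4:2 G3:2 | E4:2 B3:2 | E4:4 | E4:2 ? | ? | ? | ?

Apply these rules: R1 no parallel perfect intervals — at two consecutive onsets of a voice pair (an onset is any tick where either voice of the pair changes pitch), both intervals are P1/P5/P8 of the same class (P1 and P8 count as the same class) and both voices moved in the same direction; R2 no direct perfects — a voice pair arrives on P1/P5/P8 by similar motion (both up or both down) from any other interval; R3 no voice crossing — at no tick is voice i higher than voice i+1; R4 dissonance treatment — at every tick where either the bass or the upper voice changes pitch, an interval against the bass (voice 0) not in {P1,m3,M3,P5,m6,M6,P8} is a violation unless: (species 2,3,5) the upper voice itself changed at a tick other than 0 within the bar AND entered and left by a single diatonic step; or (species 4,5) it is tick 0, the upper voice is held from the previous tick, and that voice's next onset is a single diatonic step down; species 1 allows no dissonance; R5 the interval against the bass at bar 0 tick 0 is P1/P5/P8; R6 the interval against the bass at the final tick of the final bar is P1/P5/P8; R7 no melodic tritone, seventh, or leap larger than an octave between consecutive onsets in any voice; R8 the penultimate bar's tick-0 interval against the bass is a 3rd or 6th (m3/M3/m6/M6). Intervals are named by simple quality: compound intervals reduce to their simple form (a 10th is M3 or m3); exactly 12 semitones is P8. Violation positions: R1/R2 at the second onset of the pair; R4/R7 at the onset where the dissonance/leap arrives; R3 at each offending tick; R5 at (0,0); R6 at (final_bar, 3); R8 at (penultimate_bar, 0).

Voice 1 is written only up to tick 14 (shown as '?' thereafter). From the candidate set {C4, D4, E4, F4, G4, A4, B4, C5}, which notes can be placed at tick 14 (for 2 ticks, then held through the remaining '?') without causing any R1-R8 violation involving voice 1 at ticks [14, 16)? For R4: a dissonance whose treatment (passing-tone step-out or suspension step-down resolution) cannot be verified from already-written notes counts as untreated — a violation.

{A4, C4, C5, E4, G4}

C4: legal
D4: violates R4
E4: legal
F4: violates R4
G4: legal
A4: legal
B4: violates R4
C5: legal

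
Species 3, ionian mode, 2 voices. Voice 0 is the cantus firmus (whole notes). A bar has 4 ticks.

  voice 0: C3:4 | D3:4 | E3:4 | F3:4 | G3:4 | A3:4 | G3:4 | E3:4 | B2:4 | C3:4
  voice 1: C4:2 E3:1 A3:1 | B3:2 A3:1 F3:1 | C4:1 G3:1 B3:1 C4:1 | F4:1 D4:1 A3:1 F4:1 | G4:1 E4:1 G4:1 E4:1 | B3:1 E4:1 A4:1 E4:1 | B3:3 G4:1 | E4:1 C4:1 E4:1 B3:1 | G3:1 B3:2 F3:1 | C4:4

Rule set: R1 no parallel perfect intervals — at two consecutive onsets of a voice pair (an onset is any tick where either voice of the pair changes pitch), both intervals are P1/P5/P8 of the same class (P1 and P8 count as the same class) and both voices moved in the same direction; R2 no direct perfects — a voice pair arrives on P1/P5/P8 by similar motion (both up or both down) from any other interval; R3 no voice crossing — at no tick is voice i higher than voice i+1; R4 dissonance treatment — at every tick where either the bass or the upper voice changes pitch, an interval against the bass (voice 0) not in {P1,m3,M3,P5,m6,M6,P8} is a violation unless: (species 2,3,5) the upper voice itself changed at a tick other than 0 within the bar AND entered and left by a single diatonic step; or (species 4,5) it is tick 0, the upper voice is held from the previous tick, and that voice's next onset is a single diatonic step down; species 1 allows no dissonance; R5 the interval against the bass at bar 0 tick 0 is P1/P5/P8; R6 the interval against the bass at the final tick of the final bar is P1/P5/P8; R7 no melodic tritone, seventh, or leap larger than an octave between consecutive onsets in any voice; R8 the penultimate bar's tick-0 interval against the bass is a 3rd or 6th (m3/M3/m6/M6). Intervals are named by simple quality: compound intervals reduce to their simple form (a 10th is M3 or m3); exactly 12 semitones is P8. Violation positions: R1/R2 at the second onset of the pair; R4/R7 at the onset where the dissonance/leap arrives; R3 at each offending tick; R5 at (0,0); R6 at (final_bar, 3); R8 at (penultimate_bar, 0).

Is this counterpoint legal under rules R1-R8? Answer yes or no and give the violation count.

No (7 violations)

bar 0: v0=C3 v1=C4 (P8)
bar 1: v0=D3 v1=B3 (M6)
bar 2: v0=E3 v1=C4 (m6)
bar 3: v0=F3 v1=F4 (P8)
bar 4: v0=G3 v1=G4 (P8)
bar 5: v0=A3 v1=B3 (M2)
bar 6: v0=G3 v1=B3 (M3)
bar 7: v0=E3 v1=E4 (P8)
bar 8: v0=B2 v1=G3 (m6)
bar 9: v0=C3 v1=C4 (P8)
  R2 @ bar3.0: E3/C4 m6 -> F3/F4 P8 similar
  R1 @ bar4.0: F3/F4 P8 -> G3/G4 P8 similar
  R4 @ bar5.0: A3/B3 M2 untreated
  R1 @ bar7.0: G3/G4 P8 -> E3/E4 P8 similar
  R4 @ bar8.3: B2/F3 TT untreated
  R7 @ bar8.3: B3->F3 leap 6st
  R2 @ bar9.0: B2/F3 TT -> C3/C4 P8 similar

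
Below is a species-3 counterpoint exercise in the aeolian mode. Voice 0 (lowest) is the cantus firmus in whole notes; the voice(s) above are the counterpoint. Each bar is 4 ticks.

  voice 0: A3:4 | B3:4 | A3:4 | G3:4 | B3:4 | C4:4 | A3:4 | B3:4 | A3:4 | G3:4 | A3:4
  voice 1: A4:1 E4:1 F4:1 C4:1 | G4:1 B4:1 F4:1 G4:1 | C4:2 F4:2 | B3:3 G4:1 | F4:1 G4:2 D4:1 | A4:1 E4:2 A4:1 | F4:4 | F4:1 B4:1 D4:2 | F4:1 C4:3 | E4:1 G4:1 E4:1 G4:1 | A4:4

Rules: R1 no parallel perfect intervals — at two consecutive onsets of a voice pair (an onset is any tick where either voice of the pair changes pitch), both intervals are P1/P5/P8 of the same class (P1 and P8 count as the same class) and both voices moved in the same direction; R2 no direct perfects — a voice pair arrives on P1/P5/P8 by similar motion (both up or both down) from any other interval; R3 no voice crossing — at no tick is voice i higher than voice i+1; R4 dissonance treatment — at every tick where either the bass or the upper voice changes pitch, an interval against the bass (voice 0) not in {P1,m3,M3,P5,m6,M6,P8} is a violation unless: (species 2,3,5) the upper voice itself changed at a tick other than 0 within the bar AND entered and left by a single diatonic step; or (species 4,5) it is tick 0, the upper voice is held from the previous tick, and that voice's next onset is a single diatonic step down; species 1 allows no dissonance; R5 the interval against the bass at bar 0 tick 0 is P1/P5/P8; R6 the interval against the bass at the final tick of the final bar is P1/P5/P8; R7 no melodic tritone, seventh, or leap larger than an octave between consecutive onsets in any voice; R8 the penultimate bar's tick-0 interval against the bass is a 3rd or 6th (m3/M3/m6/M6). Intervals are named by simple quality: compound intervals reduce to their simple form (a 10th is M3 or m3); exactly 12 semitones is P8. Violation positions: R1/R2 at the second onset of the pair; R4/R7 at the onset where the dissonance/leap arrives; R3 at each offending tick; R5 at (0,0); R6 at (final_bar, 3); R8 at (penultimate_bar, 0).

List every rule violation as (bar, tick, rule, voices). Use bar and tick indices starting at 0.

(1, 2, R4, (0, 1))
(1, 2, R7, (1,))
(3, 0, R7, (1,))
(4, 0, R4, (0, 1))
(7, 0, R4, (0, 1))
(7, 1, R7, (1,))
(10, 0, R1, (0, 1))

bar 0: v0=A3 v1=A4 downbeat P8
bar 1: v0=B3 v1=G4 downbeat m6
bar 2: v0=A3 v1=C4 downbeat m3
bar 3: v0=G3 v1=B3 downbeat M3
bar 4: v0=B3 v1=F4 downbeat TT
bar 5: v0=C4 v1=A4 downbeat M6
bar 6: v0=A3 v1=F4 downbeat m6
bar 7: v0=B3 v1=F4 downbeat TT
bar 8: v0=A3 v1=F4 downbeat m6
bar 9: v0=G3 v1=E4 downbeat M6
bar 10: v0=A3 v1=A4 downbeat P8
  -> R4 @ bar 1 tick 2 v(0, 1): B3/F4 TT untreated
  -> R7 @ bar 1 tick 2 v(1,): B4->F4 leap 6st
  -> R7 @ bar 3 tick 0 v(1,): F4->B3 leap 6st
  -> R4 @ bar 4 tick 0 v(0, 1): B3/F4 TT untreated
  -> R4 @ bar 7 tick 0 v(0, 1): B3/F4 TT untreated
  -> R7 @ bar 7 tick 1 v(1,): F4->B4 leap 6st
  -> R1 @ bar 10 tick 0 v(0, 1): G3/G4 P8 -> A3/A4 P8 similar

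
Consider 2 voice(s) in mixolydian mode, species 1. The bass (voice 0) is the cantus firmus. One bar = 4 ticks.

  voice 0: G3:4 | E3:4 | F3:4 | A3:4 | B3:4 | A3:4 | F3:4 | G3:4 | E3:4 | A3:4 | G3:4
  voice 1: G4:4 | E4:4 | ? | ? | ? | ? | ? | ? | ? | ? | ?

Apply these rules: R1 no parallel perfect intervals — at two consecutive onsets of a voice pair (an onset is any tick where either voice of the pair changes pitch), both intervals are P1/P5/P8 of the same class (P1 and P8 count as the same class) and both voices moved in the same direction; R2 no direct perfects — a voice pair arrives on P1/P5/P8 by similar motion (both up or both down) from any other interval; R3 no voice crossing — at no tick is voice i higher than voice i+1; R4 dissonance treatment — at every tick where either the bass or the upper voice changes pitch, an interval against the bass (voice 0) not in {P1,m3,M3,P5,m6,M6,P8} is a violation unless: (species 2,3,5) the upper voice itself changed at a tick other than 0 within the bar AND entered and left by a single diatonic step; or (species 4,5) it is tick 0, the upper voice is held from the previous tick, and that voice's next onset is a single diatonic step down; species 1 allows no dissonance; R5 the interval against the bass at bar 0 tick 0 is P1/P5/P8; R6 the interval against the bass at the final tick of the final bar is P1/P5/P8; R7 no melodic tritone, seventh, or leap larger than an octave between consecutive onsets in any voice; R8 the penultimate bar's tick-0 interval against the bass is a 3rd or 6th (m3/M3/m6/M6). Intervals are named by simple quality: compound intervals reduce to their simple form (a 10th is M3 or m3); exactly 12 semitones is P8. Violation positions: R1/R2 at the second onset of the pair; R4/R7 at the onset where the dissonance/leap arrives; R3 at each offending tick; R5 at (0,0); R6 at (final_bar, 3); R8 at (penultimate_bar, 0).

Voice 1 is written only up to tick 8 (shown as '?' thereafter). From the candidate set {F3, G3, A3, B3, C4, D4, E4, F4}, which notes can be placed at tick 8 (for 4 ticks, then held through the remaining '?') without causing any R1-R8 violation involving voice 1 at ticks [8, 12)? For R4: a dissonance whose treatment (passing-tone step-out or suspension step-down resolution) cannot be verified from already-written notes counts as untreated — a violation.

{A3, C4, D4}

F3: violates R7
G3: violates R4
A3: legal
B3: violates R4
C4: legal
D4: legal
E4: violates R4
F4: violates R1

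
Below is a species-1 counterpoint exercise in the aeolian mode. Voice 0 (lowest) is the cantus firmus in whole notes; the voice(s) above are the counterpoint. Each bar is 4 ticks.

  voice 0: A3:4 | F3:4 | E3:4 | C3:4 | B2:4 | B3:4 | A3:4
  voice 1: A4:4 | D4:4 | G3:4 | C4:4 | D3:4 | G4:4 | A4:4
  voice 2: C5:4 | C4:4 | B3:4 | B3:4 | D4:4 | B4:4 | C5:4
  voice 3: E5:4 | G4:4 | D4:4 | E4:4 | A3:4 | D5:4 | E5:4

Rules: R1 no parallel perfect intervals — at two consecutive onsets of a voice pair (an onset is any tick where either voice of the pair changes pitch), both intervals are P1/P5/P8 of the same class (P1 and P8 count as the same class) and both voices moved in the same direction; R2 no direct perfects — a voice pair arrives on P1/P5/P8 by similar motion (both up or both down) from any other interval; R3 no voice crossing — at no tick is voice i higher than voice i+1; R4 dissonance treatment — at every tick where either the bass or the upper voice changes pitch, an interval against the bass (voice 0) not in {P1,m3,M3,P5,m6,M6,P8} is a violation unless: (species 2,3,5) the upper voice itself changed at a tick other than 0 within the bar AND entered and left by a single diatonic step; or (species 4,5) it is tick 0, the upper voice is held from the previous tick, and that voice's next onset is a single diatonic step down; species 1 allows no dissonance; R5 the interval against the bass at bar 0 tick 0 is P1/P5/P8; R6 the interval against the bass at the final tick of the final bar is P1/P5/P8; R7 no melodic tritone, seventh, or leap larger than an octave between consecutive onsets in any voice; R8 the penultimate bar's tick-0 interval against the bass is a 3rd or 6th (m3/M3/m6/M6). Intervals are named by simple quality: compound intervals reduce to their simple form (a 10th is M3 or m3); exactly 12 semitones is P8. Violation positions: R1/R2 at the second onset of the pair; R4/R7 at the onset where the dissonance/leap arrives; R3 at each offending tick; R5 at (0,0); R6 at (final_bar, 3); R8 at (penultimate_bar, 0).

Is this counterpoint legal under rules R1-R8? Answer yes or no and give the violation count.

bar 0: v0=A3 v1=A4 v2=C5 v3=E5 (P5)
bar 1: v0=F3 v1=D4 v2=C4 v3=G4 (M2)
bar 2: v0=E3 v1=G3 v2=B3 v3=D4 (m7)
bar 3: v0=C3 v1=C4 v2=B3 v3=E4 (M3)
bar 4: v0=B2 v1=D3 v2=D4 v3=A3 (m7)
bar 5: v0=B3 v1=G4 v2=B4 v3=D5 (m3)
bar 6: v0=A3 v1=A4 v2=C5 v3=E5 (P5)
  R5 @ bar0.0: opens on m3
  R2 @ bar1.0: A3/C5 m3 -> F3/C4 P5 similar
  R2 @ bar1.0: C5/E5 M3 -> C4/G4 P5 similar
  R3 @ bar1.0: D4 above C4
  R4 @ bar1.0: F3/G4 M2 untreated
  R3 @ bar1.1: D4 above C4
  R3 @ bar1.2: D4 above C4
  R3 @ bar1.3: D4 above C4
  R1 @ bar2.0: F3/C4 P5 -> E3/B3 P5 similar
  R2 @ bar2.0: D4/G4 P4 -> G3/D4 P5 similar
  R4 @ bar2.0: E3/D4 m7 untreated
  R3 @ bar3.0: C4 above B3
  R4 @ bar3.0: C3/B3 M7 untreated
  R3 @ bar3.1: C4 above B3
  R3 @ bar3.2: C4 above B3
  R3 @ bar3.3: C4 above B3
  R2 @ bar4.0: C4/E4 M3 -> D3/A3 P5 similar
  R3 @ bar4.0: D4 above A3
  R4 @ bar4.0: B2/A3 m7 untreated
  R7 @ bar4.0: C4->D3 leap 10st
  R3 @ bar4.1: D4 above A3
  R3 @ bar4.2: D4 above A3
  R3 @ bar4.3: D4 above A3
  R1 @ bar5.0: D3/A3 P5 -> G4/D5 P5 similar
  R2 @ bar5.0: B2/D4 m3 -> B3/B4 P8 similar
  R7 @ bar5.0: D3->G4 leap 17st
  R7 @ bar5.0: A3->D5 leap 17st
  R8 @ bar5.0: penult P8 not 3rd/6th
  R1 @ bar6.0: G4/D5 P5 -> A4/E5 P5 similar
  R6 @ bar6.3: closes on m3

No (30 violations)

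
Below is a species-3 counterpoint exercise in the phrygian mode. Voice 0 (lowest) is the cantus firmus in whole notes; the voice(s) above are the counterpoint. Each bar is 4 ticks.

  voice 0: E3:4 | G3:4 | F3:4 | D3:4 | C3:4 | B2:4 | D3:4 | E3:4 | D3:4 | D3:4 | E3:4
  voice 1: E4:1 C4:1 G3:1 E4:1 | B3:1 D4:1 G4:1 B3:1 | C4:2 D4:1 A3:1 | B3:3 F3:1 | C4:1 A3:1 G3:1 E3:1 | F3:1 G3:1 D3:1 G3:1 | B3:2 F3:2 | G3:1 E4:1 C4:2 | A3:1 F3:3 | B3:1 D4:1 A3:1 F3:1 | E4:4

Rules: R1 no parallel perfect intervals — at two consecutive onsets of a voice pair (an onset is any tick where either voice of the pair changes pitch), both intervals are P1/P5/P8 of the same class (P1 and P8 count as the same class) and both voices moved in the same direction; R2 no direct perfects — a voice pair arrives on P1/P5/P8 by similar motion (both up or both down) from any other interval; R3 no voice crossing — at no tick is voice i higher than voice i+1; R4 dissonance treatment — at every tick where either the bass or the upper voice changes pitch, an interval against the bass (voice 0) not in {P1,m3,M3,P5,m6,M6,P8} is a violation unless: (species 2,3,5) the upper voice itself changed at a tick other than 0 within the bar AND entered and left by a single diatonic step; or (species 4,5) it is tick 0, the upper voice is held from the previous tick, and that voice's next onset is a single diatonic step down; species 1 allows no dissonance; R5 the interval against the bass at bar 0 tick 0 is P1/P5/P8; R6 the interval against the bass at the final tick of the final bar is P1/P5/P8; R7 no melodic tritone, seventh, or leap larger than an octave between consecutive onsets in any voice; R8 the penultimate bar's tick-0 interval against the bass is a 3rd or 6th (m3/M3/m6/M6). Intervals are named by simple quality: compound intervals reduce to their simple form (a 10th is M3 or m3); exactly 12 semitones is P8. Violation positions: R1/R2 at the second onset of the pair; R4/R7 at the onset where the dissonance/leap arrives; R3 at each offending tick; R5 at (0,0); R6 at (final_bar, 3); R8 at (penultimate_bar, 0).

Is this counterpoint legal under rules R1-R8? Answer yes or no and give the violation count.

No (7 violations)

bar 0: v0=E3 v1=E4 (P8)
bar 1: v0=G3 v1=B3 (M3)
bar 2: v0=F3 v1=C4 (P5)
bar 3: v0=D3 v1=B3 (M6)
bar 4: v0=C3 v1=C4 (P8)
bar 5: v0=B2 v1=F3 (TT)
bar 6: v0=D3 v1=B3 (M6)
bar 7: v0=E3 v1=G3 (m3)
bar 8: v0=D3 v1=A3 (P5)
bar 9: v0=D3 v1=B3 (M6)
bar 10: v0=E3 v1=E4 (P8)
  R7 @ bar3.3: B3->F3 leap 6st
  R4 @ bar5.0: B2/F3 TT untreated
  R7 @ bar6.2: B3->F3 leap 6st
  R2 @ bar8.0: E3/C4 m6 -> D3/A3 P5 similar
  R7 @ bar9.0: F3->B3 leap 6st
  R2 @ bar10.0: D3/F3 m3 -> E3/E4 P8 similar
  R7 @ bar10.0: F3->E4 leap 11st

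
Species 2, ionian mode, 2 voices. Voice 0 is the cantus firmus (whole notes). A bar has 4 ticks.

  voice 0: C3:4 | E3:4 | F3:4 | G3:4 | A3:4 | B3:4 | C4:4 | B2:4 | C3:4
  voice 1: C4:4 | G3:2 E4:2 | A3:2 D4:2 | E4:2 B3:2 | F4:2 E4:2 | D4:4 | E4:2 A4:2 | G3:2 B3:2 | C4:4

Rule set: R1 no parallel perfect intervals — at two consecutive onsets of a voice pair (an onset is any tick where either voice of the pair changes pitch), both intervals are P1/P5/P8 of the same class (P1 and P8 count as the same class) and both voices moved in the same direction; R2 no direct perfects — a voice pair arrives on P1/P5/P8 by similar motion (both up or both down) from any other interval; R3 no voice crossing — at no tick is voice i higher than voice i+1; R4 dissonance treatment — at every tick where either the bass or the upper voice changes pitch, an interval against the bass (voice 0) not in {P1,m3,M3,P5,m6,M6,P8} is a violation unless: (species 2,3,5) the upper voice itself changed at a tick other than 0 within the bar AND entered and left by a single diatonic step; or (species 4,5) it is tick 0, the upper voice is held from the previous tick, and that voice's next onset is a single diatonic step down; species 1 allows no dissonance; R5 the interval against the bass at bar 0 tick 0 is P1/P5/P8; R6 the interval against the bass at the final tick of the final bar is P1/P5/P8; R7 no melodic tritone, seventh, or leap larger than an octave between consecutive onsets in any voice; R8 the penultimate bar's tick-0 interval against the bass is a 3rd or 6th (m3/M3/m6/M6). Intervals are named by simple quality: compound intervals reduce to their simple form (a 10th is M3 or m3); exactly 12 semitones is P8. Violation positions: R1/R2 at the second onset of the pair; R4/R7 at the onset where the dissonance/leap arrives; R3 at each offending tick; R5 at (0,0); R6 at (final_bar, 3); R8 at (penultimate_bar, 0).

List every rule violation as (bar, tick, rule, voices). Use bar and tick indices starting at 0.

bar 0: v0=C3 v1=C4 downbeat P8
bar 1: v0=E3 v1=G3 downbeat m3
bar 2: v0=F3 v1=A3 downbeat M3
bar 3: v0=G3 v1=E4 downbeat M6
bar 4: v0=A3 v1=F4 downbeat m6
bar 5: v0=B3 v1=D4 downbeat m3
bar 6: v0=C4 v1=E4 downbeat M3
bar 7: v0=B2 v1=G3 downbeat m6
bar 8: v0=C3 v1=C4 downbeat P8
  -> R7 @ bar 4 tick 0 v(1,): B3->F4 leap 6st
  -> R7 @ bar 7 tick 0 v(0,): C4->B2 leap 13st
  -> R7 @ bar 7 tick 0 v(1,): A4->G3 leap 14st
  -> R1 @ bar 8 tick 0 v(0, 1): B2/B3 P8 -> C3/C4 P8 similar

(4, 0, R7, (1,))
(7, 0, R7, (0,))
(7, 0, R7, (1,))
(8, 0, R1, (0, 1))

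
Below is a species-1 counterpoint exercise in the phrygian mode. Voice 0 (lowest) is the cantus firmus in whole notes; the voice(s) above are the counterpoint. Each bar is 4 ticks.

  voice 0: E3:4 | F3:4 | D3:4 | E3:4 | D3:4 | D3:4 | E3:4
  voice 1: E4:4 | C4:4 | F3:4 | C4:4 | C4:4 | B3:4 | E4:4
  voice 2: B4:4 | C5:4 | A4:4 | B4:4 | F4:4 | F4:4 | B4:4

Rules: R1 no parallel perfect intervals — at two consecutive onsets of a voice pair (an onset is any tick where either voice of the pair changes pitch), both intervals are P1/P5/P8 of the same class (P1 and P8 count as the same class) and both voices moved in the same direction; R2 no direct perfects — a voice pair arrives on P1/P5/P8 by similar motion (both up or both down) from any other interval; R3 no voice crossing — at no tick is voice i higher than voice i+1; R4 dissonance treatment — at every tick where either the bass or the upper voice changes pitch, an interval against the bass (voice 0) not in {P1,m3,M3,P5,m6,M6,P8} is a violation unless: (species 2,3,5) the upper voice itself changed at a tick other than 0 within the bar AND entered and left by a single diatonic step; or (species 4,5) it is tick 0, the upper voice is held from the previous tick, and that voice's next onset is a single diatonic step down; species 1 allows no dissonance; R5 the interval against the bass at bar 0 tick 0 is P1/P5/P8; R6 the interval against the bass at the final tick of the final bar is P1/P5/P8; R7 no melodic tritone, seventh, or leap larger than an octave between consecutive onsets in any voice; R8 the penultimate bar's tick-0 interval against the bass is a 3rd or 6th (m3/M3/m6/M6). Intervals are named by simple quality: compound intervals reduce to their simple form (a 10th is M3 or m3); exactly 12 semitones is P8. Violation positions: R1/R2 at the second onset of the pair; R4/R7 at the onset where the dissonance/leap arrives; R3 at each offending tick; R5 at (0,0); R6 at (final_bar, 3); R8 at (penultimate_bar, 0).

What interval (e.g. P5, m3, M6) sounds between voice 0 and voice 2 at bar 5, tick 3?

m3

voice 0=D3 voice 2=F4 -> m3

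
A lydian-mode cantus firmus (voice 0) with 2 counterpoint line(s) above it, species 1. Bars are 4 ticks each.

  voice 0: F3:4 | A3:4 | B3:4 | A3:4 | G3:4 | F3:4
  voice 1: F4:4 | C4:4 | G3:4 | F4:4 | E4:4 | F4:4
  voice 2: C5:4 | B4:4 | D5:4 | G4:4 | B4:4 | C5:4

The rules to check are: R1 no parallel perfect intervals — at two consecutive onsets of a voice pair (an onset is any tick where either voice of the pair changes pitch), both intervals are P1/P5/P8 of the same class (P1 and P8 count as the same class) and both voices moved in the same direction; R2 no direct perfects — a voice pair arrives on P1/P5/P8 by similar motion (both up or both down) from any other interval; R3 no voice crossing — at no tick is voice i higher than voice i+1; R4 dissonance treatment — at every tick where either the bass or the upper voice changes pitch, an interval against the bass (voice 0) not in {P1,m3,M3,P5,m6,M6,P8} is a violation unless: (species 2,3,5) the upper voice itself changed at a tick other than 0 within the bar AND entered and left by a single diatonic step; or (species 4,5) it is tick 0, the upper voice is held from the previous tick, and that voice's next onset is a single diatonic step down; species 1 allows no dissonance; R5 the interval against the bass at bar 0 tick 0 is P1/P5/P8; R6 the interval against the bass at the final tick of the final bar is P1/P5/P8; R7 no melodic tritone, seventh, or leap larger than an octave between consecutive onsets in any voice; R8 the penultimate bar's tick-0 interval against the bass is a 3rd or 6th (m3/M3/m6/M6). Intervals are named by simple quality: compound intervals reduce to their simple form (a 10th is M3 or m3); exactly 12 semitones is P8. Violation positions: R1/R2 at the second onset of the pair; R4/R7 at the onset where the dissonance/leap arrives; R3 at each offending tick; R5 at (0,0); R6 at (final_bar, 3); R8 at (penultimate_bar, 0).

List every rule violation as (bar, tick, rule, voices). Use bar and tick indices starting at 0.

bar 0: v0=F3 v1=F4 v2=C5 downbeat P5
bar 1: v0=A3 v1=C4 v2=B4 downbeat M2
bar 2: v0=B3 v1=G3 v2=D5 downbeat m3
bar 3: v0=A3 v1=F4 v2=G4 downbeat m7
bar 4: v0=G3 v1=E4 v2=B4 downbeat M3
bar 5: v0=F3 v1=F4 v2=C5 downbeat P5
  -> R4 @ bar 1 tick 0 v(0, 2): A3/B4 M2 untreated
  -> R3 @ bar 2 tick 0 v(0, 1): B3 above G3
  -> R3 @ bar 2 tick 1 v(0, 1): B3 above G3
  -> R3 @ bar 2 tick 2 v(0, 1): B3 above G3
  -> R3 @ bar 2 tick 3 v(0, 1): B3 above G3
  -> R4 @ bar 3 tick 0 v(0, 2): A3/G4 m7 untreated
  -> R7 @ bar 3 tick 0 v(1,): G3->F4 leap 10st
  -> R1 @ bar 5 tick 0 v(1, 2): E4/B4 P5 -> F4/C5 P5 similar

(1, 0, R4, (0, 2))
(2, 0, R3, (0, 1))
(2, 1, R3, (0, 1))
(2, 2, R3, (0, 1))
(2, 3, R3, (0, 1))
(3, 0, R4, (0, 2))
(3, 0, R7, (1,))
(5, 0, R1, (1, 2))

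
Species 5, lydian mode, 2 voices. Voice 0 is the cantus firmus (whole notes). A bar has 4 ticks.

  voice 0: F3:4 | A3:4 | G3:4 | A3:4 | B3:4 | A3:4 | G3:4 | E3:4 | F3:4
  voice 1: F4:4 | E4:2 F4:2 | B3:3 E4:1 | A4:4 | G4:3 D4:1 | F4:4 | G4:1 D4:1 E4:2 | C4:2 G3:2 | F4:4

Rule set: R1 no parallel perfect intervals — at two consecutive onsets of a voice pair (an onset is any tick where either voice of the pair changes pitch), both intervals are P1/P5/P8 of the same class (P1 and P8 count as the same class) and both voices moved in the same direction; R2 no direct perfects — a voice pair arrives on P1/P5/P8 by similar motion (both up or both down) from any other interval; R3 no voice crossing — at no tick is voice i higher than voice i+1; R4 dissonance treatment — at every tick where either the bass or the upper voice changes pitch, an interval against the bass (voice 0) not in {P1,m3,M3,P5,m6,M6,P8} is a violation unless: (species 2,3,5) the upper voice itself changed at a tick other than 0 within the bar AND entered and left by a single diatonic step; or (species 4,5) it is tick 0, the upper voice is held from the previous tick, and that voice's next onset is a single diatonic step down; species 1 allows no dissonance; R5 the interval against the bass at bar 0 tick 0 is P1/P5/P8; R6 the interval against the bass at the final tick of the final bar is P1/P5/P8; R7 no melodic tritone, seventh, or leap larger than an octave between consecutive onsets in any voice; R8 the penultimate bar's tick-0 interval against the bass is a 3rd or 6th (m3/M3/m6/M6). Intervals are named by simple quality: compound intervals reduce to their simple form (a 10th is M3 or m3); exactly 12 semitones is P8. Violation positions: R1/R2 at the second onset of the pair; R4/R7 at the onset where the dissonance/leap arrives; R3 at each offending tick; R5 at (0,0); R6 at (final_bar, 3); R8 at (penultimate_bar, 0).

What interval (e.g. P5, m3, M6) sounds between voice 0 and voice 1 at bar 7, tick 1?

voice 0=E3 voice 1=C4 -> m6

m6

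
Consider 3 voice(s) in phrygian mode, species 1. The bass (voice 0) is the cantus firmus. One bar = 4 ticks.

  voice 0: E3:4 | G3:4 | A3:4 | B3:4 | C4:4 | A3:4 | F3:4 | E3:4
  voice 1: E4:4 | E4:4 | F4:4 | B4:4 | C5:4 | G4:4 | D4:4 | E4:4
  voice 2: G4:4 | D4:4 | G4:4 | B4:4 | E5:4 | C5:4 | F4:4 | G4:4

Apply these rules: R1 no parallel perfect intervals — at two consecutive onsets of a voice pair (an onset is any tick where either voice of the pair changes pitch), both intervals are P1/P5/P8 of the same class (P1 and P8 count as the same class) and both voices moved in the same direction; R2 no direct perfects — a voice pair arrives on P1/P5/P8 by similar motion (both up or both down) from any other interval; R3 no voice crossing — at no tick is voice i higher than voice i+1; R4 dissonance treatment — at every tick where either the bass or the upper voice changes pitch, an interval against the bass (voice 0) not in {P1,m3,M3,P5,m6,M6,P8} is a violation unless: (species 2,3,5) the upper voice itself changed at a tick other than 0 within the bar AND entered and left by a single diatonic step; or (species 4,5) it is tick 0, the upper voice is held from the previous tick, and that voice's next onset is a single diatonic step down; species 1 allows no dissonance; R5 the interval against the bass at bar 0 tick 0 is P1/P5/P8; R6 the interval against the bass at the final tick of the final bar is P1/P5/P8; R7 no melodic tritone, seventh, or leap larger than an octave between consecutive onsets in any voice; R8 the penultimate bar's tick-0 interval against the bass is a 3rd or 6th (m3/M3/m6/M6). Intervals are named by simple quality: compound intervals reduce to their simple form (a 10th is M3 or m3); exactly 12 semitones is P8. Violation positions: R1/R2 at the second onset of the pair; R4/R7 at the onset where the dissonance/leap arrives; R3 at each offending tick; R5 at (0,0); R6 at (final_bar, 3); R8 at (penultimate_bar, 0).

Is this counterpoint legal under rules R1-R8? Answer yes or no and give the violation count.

No (15 violations)

bar 0: v0=E3 v1=E4 v2=G4 (m3)
bar 1: v0=G3 v1=E4 v2=D4 (P5)
bar 2: v0=A3 v1=F4 v2=G4 (m7)
bar 3: v0=B3 v1=B4 v2=B4 (P8)
bar 4: v0=C4 v1=C5 v2=E5 (M3)
bar 5: v0=A3 v1=G4 v2=C5 (m3)
bar 6: v0=F3 v1=D4 v2=F4 (P8)
bar 7: v0=E3 v1=E4 v2=G4 (m3)
  R5 @ bar0.0: opens on m3
  R3 @ bar1.0: E4 above D4
  R3 @ bar1.1: E4 above D4
  R3 @ bar1.2: E4 above D4
  R3 @ bar1.3: E4 above D4
  R4 @ bar2.0: A3/G4 m7 untreated
  R2 @ bar3.0: A3/F4 m6 -> B3/B4 P8 similar
  R2 @ bar3.0: A3/G4 m7 -> B3/B4 P8 similar
  R2 @ bar3.0: F4/G4 M2 -> B4/B4 P1 similar
  R7 @ bar3.0: F4->B4 leap 6st
  R1 @ bar4.0: B3/B4 P8 -> C4/C5 P8 similar
  R4 @ bar5.0: A3/G4 m7 untreated
  R2 @ bar6.0: A3/C5 m3 -> F3/F4 P8 similar
  R8 @ bar6.0: penult P8 not 3rd/6th
  R6 @ bar7.3: closes on m3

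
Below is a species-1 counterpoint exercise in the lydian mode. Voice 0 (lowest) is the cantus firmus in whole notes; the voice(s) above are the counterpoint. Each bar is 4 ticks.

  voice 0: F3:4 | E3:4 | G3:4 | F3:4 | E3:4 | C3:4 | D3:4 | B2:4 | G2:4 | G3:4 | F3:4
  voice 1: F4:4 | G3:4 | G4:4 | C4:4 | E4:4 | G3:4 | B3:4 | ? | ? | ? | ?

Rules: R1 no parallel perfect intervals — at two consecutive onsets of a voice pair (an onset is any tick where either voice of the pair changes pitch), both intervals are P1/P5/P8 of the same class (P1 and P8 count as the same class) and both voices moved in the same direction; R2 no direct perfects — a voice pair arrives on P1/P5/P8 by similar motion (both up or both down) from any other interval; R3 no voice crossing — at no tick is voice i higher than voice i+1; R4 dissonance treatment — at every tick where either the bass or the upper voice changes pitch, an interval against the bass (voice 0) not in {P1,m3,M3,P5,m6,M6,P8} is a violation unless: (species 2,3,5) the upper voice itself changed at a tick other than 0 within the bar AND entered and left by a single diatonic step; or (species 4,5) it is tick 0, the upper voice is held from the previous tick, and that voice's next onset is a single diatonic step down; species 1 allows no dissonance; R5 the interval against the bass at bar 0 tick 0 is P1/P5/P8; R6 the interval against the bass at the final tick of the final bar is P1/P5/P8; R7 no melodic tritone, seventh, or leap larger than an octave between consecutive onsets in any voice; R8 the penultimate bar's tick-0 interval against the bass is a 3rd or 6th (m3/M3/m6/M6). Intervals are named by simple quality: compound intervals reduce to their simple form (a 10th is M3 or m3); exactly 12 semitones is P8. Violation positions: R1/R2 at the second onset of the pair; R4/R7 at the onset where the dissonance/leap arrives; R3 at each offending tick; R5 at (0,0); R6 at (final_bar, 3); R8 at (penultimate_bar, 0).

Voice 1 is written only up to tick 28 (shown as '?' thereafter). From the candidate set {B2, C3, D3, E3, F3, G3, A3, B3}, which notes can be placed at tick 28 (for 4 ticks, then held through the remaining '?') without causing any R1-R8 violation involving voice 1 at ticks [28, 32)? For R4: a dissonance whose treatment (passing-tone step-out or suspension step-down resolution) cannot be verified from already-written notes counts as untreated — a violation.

B2: violates R2
C3: violates R4,R7
D3: legal
E3: violates R4
F3: violates R4,R7
G3: legal
A3: violates R4
B3: legal

{B3, D3, G3}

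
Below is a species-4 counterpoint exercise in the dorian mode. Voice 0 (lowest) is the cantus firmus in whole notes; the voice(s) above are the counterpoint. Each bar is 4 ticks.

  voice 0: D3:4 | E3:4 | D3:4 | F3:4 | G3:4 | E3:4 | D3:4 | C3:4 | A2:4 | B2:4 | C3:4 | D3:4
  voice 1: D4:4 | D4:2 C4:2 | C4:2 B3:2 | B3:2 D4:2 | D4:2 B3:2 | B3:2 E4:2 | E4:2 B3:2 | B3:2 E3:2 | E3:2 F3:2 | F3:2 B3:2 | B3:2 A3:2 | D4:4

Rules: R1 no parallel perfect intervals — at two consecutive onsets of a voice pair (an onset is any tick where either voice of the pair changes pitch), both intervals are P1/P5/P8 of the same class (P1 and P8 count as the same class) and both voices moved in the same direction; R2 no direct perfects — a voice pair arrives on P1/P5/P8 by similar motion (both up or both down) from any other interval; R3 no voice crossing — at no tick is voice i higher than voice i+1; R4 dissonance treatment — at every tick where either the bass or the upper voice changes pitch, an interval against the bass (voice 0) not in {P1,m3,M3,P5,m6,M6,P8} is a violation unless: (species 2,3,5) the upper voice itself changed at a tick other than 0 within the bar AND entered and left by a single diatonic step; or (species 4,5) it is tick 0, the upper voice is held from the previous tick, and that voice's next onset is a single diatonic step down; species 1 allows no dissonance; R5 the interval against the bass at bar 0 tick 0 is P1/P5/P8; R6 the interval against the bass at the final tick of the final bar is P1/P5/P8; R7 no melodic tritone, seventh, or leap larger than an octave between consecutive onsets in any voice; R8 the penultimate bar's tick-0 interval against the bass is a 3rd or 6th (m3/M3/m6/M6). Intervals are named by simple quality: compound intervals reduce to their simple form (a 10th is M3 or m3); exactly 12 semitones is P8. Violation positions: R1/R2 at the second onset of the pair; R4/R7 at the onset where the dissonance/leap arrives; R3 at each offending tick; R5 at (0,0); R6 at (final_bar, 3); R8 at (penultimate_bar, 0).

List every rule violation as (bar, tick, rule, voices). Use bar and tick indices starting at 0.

bar 0: v0=D3 v1=D4 downbeat P8
bar 1: v0=E3 v1=D4 downbeat m7
bar 2: v0=D3 v1=C4 downbeat m7
bar 3: v0=F3 v1=B3 downbeat TT
bar 4: v0=G3 v1=D4 downbeat P5
bar 5: v0=E3 v1=B3 downbeat P5
bar 6: v0=D3 v1=E4 downbeat M2
bar 7: v0=C3 v1=B3 downbeat M7
bar 8: v0=A2 v1=E3 downbeat P5
bar 9: v0=B2 v1=F3 downbeat TT
bar 10: v0=C3 v1=B3 downbeat M7
bar 11: v0=D3 v1=D4 downbeat P8
  -> R4 @ bar 3 tick 0 v(0, 1): F3/B3 TT untreated
  -> R4 @ bar 6 tick 0 v(0, 1): D3/E4 M2 untreated
  -> R4 @ bar 7 tick 0 v(0, 1): C3/B3 M7 untreated
  -> R4 @ bar 9 tick 0 v(0, 1): B2/F3 TT untreated
  -> R7 @ bar 9 tick 2 v(1,): F3->B3 leap 6st
  -> R8 @ bar 10 tick 0 v(0, 1): penult M7 not 3rd/6th
  -> R2 @ bar 11 tick 0 v(0, 1): C3/A3 M6 -> D3/D4 P8 similar

(3, 0, R4, (0, 1))
(6, 0, R4, (0, 1))
(7, 0, R4, (0, 1))
(9, 0, R4, (0, 1))
(9, 2, R7, (1,))
(10, 0, R8, (0, 1))
(11, 0, R2, (0, 1))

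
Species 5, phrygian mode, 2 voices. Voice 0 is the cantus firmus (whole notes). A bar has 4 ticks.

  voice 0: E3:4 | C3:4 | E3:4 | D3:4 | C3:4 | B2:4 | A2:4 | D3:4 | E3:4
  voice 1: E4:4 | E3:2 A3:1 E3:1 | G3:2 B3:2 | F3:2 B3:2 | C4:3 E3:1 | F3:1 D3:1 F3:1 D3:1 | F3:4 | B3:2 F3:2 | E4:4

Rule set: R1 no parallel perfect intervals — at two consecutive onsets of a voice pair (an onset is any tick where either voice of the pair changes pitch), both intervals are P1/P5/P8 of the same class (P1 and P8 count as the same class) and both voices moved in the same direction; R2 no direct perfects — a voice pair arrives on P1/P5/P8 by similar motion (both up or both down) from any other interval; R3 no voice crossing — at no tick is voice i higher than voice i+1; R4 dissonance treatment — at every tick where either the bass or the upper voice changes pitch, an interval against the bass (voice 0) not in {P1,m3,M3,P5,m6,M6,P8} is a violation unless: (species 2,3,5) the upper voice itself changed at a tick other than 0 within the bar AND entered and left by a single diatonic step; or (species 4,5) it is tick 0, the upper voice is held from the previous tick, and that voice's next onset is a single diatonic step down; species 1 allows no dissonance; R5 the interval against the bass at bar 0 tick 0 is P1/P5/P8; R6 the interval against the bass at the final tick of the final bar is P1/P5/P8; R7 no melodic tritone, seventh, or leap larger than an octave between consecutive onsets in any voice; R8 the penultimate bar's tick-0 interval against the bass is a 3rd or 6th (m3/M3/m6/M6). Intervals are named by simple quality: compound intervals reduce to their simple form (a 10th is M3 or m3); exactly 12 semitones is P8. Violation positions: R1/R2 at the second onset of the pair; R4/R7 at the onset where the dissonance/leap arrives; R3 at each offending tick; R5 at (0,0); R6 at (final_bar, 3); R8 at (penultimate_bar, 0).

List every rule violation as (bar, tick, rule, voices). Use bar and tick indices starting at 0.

(3, 0, R7, (1,))
(3, 2, R7, (1,))
(5, 0, R4, (0, 1))
(5, 2, R4, (0, 1))
(7, 0, R7, (1,))
(7, 2, R7, (1,))
(8, 0, R2, (0, 1))
(8, 0, R7, (1,))

bar 0: v0=E3 v1=E4 downbeat P8
bar 1: v0=C3 v1=E3 downbeat M3
bar 2: v0=E3 v1=G3 downbeat m3
bar 3: v0=D3 v1=F3 downbeat m3
bar 4: v0=C3 v1=C4 downbeat P8
bar 5: v0=B2 v1=F3 downbeat TT
bar 6: v0=A2 v1=F3 downbeat m6
bar 7: v0=D3 v1=B3 downbeat M6
bar 8: v0=E3 v1=E4 downbeat P8
  -> R7 @ bar 3 tick 0 v(1,): B3->F3 leap 6st
  -> R7 @ bar 3 tick 2 v(1,): F3->B3 leap 6st
  -> R4 @ bar 5 tick 0 v(0, 1): B2/F3 TT untreated
  -> R4 @ bar 5 tick 2 v(0, 1): B2/F3 TT untreated
  -> R7 @ bar 7 tick 0 v(1,): F3->B3 leap 6st
  -> R7 @ bar 7 tick 2 v(1,): B3->F3 leap 6st
  -> R2 @ bar 8 tick 0 v(0, 1): D3/F3 m3 -> E3/E4 P8 similar
  -> R7 @ bar 8 tick 0 v(1,): F3->E4 leap 11st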